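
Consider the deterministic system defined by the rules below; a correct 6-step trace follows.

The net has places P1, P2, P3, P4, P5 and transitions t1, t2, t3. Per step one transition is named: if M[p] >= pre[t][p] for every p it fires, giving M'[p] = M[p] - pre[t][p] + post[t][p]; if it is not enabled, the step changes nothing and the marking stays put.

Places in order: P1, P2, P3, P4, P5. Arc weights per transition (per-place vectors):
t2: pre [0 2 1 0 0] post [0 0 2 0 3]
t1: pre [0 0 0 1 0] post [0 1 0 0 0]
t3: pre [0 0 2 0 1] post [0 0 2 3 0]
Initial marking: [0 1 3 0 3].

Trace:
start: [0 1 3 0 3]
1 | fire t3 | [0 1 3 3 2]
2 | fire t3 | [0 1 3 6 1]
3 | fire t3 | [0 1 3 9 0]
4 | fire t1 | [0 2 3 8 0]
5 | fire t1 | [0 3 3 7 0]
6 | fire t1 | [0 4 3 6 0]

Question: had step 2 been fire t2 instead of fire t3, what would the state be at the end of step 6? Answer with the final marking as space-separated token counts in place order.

0 4 3 3 1

(re-executing from step 2 with the substitution; state before step 2: [0 1 3 3 2])
2 | fire t2 | [0 1 3 3 2]
3 | fire t3 | [0 1 3 6 1]
4 | fire t1 | [0 2 3 5 1]
5 | fire t1 | [0 3 3 4 1]
6 | fire t1 | [0 4 3 3 1]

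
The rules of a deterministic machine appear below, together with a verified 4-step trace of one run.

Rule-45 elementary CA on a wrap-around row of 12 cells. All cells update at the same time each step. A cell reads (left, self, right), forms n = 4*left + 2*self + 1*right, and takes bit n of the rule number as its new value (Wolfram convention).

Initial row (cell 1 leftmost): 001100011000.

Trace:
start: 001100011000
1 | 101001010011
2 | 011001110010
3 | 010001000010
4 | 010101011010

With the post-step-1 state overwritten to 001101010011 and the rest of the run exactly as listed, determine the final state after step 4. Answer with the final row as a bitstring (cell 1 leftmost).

state after step 1 := 001101010011
2 | 001011110010
3 | 101110000010
4 | 111000111011

111000111011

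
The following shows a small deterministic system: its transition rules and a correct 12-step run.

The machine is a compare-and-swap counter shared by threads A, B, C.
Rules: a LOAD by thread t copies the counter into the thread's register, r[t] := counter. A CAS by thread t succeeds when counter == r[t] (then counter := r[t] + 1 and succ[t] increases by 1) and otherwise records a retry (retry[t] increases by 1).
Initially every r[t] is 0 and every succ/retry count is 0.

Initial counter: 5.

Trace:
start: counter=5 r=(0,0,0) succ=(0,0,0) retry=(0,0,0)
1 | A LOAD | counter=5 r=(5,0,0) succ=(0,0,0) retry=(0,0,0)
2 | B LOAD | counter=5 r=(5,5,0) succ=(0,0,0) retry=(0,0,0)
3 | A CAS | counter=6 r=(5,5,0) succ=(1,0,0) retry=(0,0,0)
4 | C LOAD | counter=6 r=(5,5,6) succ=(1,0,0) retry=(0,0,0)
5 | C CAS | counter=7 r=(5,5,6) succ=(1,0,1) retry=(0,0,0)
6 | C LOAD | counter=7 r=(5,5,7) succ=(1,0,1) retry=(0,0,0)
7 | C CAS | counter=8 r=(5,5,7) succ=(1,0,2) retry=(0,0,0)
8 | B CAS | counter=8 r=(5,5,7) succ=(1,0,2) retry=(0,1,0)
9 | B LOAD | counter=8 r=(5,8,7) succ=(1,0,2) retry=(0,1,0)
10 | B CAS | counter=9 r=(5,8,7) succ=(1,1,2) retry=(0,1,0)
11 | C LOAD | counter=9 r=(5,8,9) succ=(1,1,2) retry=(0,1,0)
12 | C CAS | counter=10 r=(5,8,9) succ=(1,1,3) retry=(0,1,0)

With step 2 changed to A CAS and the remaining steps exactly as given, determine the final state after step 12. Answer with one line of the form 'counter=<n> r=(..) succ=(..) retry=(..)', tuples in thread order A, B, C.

(re-executing from step 2 with the substitution; state before step 2: counter=5 r=(5,0,0) succ=(0,0,0) retry=(0,0,0))
2 | A CAS | counter=6 r=(5,0,0) succ=(1,0,0) retry=(0,0,0)
3 | A CAS | counter=6 r=(5,0,0) succ=(1,0,0) retry=(1,0,0)
4 | C LOAD | counter=6 r=(5,0,6) succ=(1,0,0) retry=(1,0,0)
5 | C CAS | counter=7 r=(5,0,6) succ=(1,0,1) retry=(1,0,0)
6 | C LOAD | counter=7 r=(5,0,7) succ=(1,0,1) retry=(1,0,0)
7 | C CAS | counter=8 r=(5,0,7) succ=(1,0,2) retry=(1,0,0)
8 | B CAS | counter=8 r=(5,0,7) succ=(1,0,2) retry=(1,1,0)
9 | B LOAD | counter=8 r=(5,8,7) succ=(1,0,2) retry=(1,1,0)
10 | B CAS | counter=9 r=(5,8,7) succ=(1,1,2) retry=(1,1,0)
11 | C LOAD | counter=9 r=(5,8,9) succ=(1,1,2) retry=(1,1,0)
12 | C CAS | counter=10 r=(5,8,9) succ=(1,1,3) retry=(1,1,0)

counter=10 r=(5,8,9) succ=(1,1,3) retry=(1,1,0)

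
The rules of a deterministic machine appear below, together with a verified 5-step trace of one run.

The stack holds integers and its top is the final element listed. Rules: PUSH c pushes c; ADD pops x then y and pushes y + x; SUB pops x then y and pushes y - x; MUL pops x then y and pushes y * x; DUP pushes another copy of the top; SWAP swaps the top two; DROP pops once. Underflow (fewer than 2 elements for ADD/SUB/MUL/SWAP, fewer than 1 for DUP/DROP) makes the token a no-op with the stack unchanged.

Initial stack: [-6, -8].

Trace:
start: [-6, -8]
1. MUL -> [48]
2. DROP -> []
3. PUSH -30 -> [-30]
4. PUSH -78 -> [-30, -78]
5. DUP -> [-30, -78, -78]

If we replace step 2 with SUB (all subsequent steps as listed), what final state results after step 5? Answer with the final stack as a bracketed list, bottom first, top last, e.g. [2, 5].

[48, -30, -78, -78]

(re-executing from step 2 with the substitution; state before step 2: [48])
2. SUB -> [48]
3. PUSH -30 -> [48, -30]
4. PUSH -78 -> [48, -30, -78]
5. DUP -> [48, -30, -78, -78]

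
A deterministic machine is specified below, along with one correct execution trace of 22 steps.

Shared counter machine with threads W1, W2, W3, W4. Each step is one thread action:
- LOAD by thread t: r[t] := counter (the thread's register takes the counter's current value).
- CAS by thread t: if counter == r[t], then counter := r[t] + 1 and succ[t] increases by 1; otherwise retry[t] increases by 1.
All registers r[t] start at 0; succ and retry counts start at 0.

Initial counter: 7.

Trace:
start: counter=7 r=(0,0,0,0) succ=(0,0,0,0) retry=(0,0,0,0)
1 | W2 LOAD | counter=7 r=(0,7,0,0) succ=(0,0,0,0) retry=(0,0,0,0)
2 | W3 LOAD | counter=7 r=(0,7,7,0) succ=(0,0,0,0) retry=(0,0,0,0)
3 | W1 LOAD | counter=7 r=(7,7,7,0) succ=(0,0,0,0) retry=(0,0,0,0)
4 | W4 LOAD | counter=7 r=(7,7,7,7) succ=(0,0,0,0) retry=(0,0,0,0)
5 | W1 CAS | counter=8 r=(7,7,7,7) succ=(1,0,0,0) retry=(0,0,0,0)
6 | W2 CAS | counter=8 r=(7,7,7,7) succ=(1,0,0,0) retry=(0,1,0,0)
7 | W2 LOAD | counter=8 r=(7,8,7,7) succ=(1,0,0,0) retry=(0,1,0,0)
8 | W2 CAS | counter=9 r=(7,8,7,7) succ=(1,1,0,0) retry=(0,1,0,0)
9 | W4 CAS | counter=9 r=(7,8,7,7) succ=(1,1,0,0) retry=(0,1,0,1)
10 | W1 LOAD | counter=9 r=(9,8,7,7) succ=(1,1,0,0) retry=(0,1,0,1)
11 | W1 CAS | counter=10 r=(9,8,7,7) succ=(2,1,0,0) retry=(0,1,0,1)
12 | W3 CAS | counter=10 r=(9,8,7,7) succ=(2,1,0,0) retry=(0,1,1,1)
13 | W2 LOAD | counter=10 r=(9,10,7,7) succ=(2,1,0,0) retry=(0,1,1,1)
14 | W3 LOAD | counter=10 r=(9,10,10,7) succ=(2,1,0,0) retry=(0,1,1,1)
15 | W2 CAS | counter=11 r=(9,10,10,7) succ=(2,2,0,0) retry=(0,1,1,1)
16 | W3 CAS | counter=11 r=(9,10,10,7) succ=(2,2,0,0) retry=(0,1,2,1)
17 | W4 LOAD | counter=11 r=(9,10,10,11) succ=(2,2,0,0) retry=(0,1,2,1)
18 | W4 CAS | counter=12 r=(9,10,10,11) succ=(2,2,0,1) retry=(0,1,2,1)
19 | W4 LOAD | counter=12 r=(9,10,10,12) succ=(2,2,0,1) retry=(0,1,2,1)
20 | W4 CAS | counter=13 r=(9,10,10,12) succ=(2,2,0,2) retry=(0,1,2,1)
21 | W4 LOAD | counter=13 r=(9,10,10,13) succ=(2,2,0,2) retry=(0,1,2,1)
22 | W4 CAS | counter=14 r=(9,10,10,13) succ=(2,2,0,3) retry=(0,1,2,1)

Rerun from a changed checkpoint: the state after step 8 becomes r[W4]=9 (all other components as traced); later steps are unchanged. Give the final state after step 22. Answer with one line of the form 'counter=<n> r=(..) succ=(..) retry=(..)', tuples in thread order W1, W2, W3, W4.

counter=15 r=(10,11,11,14) succ=(2,2,0,4) retry=(0,1,2,0)

state after step 8 := counter=9 r=(7,8,7,9) succ=(1,1,0,0) retry=(0,1,0,0)
9 | W4 CAS | counter=10 r=(7,8,7,9) succ=(1,1,0,1) retry=(0,1,0,0)
10 | W1 LOAD | counter=10 r=(10,8,7,9) succ=(1,1,0,1) retry=(0,1,0,0)
11 | W1 CAS | counter=11 r=(10,8,7,9) succ=(2,1,0,1) retry=(0,1,0,0)
12 | W3 CAS | counter=11 r=(10,8,7,9) succ=(2,1,0,1) retry=(0,1,1,0)
13 | W2 LOAD | counter=11 r=(10,11,7,9) succ=(2,1,0,1) retry=(0,1,1,0)
14 | W3 LOAD | counter=11 r=(10,11,11,9) succ=(2,1,0,1) retry=(0,1,1,0)
15 | W2 CAS | counter=12 r=(10,11,11,9) succ=(2,2,0,1) retry=(0,1,1,0)
16 | W3 CAS | counter=12 r=(10,11,11,9) succ=(2,2,0,1) retry=(0,1,2,0)
17 | W4 LOAD | counter=12 r=(10,11,11,12) succ=(2,2,0,1) retry=(0,1,2,0)
18 | W4 CAS | counter=13 r=(10,11,11,12) succ=(2,2,0,2) retry=(0,1,2,0)
19 | W4 LOAD | counter=13 r=(10,11,11,13) succ=(2,2,0,2) retry=(0,1,2,0)
20 | W4 CAS | counter=14 r=(10,11,11,13) succ=(2,2,0,3) retry=(0,1,2,0)
21 | W4 LOAD | counter=14 r=(10,11,11,14) succ=(2,2,0,3) retry=(0,1,2,0)
22 | W4 CAS | counter=15 r=(10,11,11,14) succ=(2,2,0,4) retry=(0,1,2,0)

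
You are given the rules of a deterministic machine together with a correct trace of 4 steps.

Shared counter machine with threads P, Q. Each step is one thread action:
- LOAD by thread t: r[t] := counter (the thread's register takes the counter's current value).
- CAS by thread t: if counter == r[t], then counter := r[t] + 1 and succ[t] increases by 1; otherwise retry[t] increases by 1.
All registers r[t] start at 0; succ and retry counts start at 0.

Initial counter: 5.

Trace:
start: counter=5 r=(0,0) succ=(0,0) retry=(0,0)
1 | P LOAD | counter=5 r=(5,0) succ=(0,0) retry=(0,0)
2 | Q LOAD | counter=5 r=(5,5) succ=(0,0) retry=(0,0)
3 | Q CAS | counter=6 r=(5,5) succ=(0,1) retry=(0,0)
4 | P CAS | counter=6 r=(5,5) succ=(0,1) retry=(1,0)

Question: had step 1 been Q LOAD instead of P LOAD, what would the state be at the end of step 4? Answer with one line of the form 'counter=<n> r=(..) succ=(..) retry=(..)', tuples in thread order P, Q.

counter=6 r=(0,5) succ=(0,1) retry=(1,0)

(re-executing from step 1 with the substitution; state before step 1: counter=5 r=(0,0) succ=(0,0) retry=(0,0))
1 | Q LOAD | counter=5 r=(0,5) succ=(0,0) retry=(0,0)
2 | Q LOAD | counter=5 r=(0,5) succ=(0,0) retry=(0,0)
3 | Q CAS | counter=6 r=(0,5) succ=(0,1) retry=(0,0)
4 | P CAS | counter=6 r=(0,5) succ=(0,1) retry=(1,0)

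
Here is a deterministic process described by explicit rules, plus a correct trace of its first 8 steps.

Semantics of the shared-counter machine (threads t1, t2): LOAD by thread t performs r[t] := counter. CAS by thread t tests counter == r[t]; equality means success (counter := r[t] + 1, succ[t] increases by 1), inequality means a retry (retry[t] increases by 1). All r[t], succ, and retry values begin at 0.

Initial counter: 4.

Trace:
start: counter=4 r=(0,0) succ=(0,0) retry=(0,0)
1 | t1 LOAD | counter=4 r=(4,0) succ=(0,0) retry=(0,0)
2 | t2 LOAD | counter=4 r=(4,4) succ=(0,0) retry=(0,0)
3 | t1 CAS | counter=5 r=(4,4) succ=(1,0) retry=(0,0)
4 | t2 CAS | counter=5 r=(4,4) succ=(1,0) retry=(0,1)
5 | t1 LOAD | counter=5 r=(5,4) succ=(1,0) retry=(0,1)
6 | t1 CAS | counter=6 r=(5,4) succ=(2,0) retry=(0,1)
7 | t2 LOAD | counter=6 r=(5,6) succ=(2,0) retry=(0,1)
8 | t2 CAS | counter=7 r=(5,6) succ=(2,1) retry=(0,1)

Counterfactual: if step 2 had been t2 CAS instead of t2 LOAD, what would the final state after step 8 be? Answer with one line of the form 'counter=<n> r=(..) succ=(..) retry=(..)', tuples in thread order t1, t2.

counter=7 r=(5,6) succ=(2,1) retry=(0,2)

(re-executing from step 2 with the substitution; state before step 2: counter=4 r=(4,0) succ=(0,0) retry=(0,0))
2 | t2 CAS | counter=4 r=(4,0) succ=(0,0) retry=(0,1)
3 | t1 CAS | counter=5 r=(4,0) succ=(1,0) retry=(0,1)
4 | t2 CAS | counter=5 r=(4,0) succ=(1,0) retry=(0,2)
5 | t1 LOAD | counter=5 r=(5,0) succ=(1,0) retry=(0,2)
6 | t1 CAS | counter=6 r=(5,0) succ=(2,0) retry=(0,2)
7 | t2 LOAD | counter=6 r=(5,6) succ=(2,0) retry=(0,2)
8 | t2 CAS | counter=7 r=(5,6) succ=(2,1) retry=(0,2)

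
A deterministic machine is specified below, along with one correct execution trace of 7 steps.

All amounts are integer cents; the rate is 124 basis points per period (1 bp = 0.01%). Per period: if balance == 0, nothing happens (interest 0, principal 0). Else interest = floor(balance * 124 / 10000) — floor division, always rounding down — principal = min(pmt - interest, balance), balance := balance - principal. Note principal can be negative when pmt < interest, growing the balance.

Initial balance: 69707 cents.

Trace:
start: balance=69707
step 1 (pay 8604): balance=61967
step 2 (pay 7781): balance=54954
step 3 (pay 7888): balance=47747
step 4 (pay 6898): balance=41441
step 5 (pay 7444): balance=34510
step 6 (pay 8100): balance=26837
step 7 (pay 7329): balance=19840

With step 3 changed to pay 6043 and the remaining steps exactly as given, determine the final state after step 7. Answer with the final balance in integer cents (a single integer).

21779

(re-executing from step 3 with the substitution; state before step 3: balance=54954)
step 3 (pay 6043): balance=49592
step 4 (pay 6898): balance=43308
step 5 (pay 7444): balance=36401
step 6 (pay 8100): balance=28752
step 7 (pay 7329): balance=21779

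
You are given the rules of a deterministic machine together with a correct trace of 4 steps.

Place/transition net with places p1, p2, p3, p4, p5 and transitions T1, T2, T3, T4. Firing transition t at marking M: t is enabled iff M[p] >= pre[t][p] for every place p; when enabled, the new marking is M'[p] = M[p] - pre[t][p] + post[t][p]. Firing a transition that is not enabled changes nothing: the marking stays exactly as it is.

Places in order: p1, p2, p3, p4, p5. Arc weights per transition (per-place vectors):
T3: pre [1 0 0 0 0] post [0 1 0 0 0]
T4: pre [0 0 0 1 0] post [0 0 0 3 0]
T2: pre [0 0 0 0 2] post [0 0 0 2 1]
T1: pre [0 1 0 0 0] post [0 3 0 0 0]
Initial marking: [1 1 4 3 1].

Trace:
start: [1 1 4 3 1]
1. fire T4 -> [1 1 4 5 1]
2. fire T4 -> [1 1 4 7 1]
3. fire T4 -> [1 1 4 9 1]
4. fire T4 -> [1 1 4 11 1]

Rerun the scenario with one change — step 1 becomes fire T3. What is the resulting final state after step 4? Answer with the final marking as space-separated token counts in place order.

0 2 4 9 1

(re-executing from step 1 with the substitution; state before step 1: [1 1 4 3 1])
1. fire T3 -> [0 2 4 3 1]
2. fire T4 -> [0 2 4 5 1]
3. fire T4 -> [0 2 4 7 1]
4. fire T4 -> [0 2 4 9 1]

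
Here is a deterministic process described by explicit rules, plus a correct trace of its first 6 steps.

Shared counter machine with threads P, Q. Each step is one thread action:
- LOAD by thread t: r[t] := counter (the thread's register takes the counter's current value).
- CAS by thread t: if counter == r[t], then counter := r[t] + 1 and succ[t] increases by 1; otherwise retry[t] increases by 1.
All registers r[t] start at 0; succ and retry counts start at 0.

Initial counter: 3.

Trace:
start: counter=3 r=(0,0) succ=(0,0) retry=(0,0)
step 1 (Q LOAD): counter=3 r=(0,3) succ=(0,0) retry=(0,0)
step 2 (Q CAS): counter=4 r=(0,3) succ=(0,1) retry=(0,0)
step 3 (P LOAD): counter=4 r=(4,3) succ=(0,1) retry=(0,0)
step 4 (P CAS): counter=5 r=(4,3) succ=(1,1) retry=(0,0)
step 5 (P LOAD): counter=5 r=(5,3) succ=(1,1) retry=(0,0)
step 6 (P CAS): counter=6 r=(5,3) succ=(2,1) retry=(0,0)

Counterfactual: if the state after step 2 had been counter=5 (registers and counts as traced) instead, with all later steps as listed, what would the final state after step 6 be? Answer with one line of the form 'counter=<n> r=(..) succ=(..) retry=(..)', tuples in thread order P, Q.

state after step 2 := counter=5 r=(0,3) succ=(0,1) retry=(0,0)
step 3 (P LOAD): counter=5 r=(5,3) succ=(0,1) retry=(0,0)
step 4 (P CAS): counter=6 r=(5,3) succ=(1,1) retry=(0,0)
step 5 (P LOAD): counter=6 r=(6,3) succ=(1,1) retry=(0,0)
step 6 (P CAS): counter=7 r=(6,3) succ=(2,1) retry=(0,0)

counter=7 r=(6,3) succ=(2,1) retry=(0,0)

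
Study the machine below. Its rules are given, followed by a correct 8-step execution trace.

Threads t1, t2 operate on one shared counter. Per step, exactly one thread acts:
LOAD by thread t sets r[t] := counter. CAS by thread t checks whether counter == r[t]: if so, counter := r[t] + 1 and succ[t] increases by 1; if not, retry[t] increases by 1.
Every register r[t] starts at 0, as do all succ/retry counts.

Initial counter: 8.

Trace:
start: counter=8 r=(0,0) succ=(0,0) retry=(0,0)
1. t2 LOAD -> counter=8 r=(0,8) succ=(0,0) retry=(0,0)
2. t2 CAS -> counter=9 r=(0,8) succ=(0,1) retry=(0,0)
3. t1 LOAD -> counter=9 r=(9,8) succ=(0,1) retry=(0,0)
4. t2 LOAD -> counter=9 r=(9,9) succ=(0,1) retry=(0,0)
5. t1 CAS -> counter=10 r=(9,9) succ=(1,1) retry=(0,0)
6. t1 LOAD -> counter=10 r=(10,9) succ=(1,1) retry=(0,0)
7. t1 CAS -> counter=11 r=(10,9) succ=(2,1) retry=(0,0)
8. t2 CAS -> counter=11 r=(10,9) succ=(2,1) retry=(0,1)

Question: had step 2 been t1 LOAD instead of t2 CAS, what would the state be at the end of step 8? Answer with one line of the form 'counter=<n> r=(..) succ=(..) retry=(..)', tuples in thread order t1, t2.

counter=10 r=(9,8) succ=(2,0) retry=(0,1)

(re-executing from step 2 with the substitution; state before step 2: counter=8 r=(0,8) succ=(0,0) retry=(0,0))
2. t1 LOAD -> counter=8 r=(8,8) succ=(0,0) retry=(0,0)
3. t1 LOAD -> counter=8 r=(8,8) succ=(0,0) retry=(0,0)
4. t2 LOAD -> counter=8 r=(8,8) succ=(0,0) retry=(0,0)
5. t1 CAS -> counter=9 r=(8,8) succ=(1,0) retry=(0,0)
6. t1 LOAD -> counter=9 r=(9,8) succ=(1,0) retry=(0,0)
7. t1 CAS -> counter=10 r=(9,8) succ=(2,0) retry=(0,0)
8. t2 CAS -> counter=10 r=(9,8) succ=(2,0) retry=(0,1)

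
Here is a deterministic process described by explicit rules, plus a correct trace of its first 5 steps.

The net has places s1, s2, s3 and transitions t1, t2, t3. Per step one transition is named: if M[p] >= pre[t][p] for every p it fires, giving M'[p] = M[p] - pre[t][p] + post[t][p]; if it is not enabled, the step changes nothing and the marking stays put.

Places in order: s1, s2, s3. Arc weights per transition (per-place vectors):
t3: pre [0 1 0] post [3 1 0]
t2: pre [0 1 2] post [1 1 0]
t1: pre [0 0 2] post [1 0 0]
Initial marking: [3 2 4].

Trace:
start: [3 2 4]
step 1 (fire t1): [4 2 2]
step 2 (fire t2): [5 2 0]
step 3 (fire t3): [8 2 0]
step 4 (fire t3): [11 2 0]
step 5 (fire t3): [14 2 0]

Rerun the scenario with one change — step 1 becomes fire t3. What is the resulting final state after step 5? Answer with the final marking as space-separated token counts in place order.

(re-executing from step 1 with the substitution; state before step 1: [3 2 4])
step 1 (fire t3): [6 2 4]
step 2 (fire t2): [7 2 2]
step 3 (fire t3): [10 2 2]
step 4 (fire t3): [13 2 2]
step 5 (fire t3): [16 2 2]

16 2 2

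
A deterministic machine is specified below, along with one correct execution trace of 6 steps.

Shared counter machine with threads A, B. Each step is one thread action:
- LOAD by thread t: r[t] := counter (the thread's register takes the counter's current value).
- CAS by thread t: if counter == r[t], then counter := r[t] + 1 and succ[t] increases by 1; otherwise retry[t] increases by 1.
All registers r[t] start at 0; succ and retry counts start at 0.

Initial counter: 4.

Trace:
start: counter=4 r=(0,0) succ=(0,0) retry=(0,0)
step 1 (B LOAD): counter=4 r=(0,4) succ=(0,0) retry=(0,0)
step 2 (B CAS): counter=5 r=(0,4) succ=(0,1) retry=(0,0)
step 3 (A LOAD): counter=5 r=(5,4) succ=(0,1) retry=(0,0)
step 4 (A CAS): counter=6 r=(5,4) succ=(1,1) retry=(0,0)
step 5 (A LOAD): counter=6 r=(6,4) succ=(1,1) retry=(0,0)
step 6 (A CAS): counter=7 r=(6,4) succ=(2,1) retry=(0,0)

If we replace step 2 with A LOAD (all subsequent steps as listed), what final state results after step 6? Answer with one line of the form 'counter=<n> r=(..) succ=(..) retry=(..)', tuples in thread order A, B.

counter=6 r=(5,4) succ=(2,0) retry=(0,0)

(re-executing from step 2 with the substitution; state before step 2: counter=4 r=(0,4) succ=(0,0) retry=(0,0))
step 2 (A LOAD): counter=4 r=(4,4) succ=(0,0) retry=(0,0)
step 3 (A LOAD): counter=4 r=(4,4) succ=(0,0) retry=(0,0)
step 4 (A CAS): counter=5 r=(4,4) succ=(1,0) retry=(0,0)
step 5 (A LOAD): counter=5 r=(5,4) succ=(1,0) retry=(0,0)
step 6 (A CAS): counter=6 r=(5,4) succ=(2,0) retry=(0,0)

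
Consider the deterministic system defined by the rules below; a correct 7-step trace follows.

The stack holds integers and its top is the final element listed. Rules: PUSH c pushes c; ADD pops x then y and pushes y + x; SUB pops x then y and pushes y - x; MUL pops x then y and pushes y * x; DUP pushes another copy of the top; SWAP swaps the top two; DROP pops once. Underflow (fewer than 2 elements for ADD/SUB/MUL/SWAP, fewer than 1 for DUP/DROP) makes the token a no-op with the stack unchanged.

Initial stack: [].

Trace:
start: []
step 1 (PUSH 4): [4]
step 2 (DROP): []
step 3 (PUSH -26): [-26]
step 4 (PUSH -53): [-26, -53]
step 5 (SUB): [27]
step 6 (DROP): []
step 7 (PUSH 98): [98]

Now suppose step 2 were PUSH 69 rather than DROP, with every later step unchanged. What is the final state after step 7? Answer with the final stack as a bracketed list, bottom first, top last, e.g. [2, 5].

(re-executing from step 2 with the substitution; state before step 2: [4])
step 2 (PUSH 69): [4, 69]
step 3 (PUSH -26): [4, 69, -26]
step 4 (PUSH -53): [4, 69, -26, -53]
step 5 (SUB): [4, 69, 27]
step 6 (DROP): [4, 69]
step 7 (PUSH 98): [4, 69, 98]

[4, 69, 98]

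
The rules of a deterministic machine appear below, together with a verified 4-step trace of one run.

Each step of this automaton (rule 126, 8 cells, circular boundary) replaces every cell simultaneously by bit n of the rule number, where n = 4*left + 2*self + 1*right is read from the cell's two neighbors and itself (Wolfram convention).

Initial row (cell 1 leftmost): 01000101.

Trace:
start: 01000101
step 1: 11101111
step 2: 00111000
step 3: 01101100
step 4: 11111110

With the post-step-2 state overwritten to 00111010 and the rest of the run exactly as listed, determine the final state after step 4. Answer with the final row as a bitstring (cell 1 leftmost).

11111001

state after step 2 := 00111010
step 3: 01101111
step 4: 11111001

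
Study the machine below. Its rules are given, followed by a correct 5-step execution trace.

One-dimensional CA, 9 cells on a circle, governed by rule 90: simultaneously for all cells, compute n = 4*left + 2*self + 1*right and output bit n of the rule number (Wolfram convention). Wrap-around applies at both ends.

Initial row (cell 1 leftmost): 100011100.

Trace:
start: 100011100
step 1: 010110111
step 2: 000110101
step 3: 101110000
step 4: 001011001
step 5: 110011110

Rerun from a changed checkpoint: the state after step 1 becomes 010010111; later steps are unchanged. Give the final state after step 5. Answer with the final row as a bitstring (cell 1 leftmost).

110011101

state after step 1 := 010010111
step 2: 001100101
step 3: 111111000
step 4: 100001101
step 5: 110011101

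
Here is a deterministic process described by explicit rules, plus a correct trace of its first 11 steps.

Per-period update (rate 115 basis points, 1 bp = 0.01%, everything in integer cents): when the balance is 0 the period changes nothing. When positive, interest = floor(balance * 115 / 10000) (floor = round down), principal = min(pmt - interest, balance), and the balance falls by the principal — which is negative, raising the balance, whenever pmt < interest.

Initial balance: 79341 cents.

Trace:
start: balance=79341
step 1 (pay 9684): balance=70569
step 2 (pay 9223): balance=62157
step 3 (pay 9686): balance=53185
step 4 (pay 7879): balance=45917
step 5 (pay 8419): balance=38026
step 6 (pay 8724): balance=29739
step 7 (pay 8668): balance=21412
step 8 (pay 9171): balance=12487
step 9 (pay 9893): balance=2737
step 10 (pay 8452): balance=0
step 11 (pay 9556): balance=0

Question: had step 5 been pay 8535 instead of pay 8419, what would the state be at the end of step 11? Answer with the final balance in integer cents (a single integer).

(re-executing from step 5 with the substitution; state before step 5: balance=45917)
step 5 (pay 8535): balance=37910
step 6 (pay 8724): balance=29621
step 7 (pay 8668): balance=21293
step 8 (pay 9171): balance=12366
step 9 (pay 9893): balance=2615
step 10 (pay 8452): balance=0
step 11 (pay 9556): balance=0

0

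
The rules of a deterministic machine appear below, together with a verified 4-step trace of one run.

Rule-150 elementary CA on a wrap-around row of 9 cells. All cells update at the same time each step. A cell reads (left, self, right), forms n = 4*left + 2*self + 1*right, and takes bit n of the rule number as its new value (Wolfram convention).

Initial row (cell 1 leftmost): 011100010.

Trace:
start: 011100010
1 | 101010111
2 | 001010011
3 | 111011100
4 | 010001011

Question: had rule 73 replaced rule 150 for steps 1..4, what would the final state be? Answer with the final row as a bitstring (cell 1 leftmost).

(re-executing steps 1..4 under rule 73; state before step 1: 011100010)
1 | 010101000
2 | 000000011
3 | 011111011
4 | 010001011

010001011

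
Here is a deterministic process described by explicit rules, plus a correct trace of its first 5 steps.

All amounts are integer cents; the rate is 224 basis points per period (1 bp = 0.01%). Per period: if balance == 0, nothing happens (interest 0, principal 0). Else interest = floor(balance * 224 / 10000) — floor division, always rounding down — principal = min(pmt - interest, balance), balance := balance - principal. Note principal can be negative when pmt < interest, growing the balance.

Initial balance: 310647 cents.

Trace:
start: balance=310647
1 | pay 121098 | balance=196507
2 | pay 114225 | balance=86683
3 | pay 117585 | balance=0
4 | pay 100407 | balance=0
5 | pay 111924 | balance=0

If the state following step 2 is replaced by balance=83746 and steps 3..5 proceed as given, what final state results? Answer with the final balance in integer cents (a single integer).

0

state after step 2 := balance=83746
3 | pay 117585 | balance=0
4 | pay 100407 | balance=0
5 | pay 111924 | balance=0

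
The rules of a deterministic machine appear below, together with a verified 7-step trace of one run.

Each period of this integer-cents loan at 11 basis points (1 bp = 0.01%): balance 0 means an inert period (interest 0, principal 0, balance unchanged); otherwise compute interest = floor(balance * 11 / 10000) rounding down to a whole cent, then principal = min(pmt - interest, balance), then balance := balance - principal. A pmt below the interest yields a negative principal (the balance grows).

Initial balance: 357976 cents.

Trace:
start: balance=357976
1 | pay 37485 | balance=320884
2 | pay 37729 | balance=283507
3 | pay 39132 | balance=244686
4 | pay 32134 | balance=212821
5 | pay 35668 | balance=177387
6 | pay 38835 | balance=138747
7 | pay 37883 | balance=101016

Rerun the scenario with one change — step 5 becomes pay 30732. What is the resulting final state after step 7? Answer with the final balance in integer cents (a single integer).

(re-executing from step 5 with the substitution; state before step 5: balance=212821)
5 | pay 30732 | balance=182323
6 | pay 38835 | balance=143688
7 | pay 37883 | balance=105963

105963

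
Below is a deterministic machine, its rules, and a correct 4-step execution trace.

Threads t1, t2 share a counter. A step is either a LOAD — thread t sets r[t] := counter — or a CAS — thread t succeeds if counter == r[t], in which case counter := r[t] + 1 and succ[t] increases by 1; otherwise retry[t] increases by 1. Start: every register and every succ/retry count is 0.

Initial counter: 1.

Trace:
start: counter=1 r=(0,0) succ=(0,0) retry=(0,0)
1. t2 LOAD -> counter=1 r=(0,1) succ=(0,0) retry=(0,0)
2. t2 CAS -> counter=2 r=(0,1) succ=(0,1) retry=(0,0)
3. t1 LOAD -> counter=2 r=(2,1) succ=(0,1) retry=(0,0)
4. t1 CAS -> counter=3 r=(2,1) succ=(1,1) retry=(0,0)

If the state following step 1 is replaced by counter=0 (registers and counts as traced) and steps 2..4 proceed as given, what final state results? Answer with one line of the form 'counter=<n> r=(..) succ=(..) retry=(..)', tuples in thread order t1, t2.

counter=1 r=(0,1) succ=(1,0) retry=(0,1)

state after step 1 := counter=0 r=(0,1) succ=(0,0) retry=(0,0)
2. t2 CAS -> counter=0 r=(0,1) succ=(0,0) retry=(0,1)
3. t1 LOAD -> counter=0 r=(0,1) succ=(0,0) retry=(0,1)
4. t1 CAS -> counter=1 r=(0,1) succ=(1,0) retry=(0,1)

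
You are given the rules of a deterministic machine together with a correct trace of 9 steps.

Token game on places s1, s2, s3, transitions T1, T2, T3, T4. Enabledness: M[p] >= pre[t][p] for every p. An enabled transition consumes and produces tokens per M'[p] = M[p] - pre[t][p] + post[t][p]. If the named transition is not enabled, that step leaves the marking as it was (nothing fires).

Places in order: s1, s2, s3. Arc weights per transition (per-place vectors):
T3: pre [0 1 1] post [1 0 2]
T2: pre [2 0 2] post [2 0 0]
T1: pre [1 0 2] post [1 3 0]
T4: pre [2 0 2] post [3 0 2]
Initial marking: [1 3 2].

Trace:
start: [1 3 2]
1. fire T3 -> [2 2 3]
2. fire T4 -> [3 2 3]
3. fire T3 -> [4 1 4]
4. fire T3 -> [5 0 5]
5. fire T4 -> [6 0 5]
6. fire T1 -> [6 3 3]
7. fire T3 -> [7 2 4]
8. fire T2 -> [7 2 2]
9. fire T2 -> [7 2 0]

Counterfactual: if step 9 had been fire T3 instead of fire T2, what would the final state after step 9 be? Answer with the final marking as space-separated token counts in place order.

(re-executing from step 9 with the substitution; state before step 9: [7 2 2])
9. fire T3 -> [8 1 3]

8 1 3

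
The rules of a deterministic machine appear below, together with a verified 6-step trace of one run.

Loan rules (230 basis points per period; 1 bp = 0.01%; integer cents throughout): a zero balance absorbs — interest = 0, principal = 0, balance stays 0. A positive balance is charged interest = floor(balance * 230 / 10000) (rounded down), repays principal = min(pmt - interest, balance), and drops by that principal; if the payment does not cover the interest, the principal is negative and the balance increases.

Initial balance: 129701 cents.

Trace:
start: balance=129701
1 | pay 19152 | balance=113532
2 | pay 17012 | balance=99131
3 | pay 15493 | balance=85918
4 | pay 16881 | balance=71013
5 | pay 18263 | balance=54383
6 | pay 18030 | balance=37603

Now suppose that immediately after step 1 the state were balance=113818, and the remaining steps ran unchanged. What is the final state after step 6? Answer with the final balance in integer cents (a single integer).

state after step 1 := balance=113818
2 | pay 17012 | balance=99423
3 | pay 15493 | balance=86216
4 | pay 16881 | balance=71317
5 | pay 18263 | balance=54694
6 | pay 18030 | balance=37921

37921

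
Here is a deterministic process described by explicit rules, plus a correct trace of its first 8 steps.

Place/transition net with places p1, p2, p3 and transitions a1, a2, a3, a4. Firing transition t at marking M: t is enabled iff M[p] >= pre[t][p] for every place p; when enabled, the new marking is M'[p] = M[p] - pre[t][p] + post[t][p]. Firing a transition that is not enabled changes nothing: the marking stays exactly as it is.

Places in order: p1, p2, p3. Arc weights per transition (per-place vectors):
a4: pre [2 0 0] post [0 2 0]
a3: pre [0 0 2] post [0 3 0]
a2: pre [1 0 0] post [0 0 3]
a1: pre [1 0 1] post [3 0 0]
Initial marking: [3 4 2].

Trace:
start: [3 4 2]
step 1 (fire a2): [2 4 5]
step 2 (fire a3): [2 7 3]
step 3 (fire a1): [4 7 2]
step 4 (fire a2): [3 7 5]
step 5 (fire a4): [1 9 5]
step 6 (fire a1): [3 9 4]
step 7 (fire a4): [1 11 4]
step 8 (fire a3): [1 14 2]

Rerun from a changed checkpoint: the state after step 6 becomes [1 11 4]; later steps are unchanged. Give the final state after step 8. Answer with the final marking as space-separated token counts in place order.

1 14 2

state after step 6 := [1 11 4]
step 7 (fire a4): [1 11 4]
step 8 (fire a3): [1 14 2]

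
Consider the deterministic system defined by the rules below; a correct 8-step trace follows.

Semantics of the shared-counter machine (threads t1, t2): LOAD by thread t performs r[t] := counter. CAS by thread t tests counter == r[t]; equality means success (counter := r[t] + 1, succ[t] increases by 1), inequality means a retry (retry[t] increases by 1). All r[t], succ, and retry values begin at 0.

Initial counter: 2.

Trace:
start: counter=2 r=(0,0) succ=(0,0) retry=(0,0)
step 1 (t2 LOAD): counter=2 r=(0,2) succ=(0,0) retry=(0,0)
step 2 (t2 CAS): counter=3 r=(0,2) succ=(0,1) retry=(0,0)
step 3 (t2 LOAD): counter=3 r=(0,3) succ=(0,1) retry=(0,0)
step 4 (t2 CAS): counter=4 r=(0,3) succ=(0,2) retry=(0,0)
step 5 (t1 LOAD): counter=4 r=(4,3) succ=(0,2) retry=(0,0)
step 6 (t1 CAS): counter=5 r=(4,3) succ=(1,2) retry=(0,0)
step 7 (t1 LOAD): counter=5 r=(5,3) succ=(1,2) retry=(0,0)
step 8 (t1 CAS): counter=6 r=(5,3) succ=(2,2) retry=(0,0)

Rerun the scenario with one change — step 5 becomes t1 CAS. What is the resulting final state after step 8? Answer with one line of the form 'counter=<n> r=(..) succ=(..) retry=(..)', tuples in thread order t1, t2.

(re-executing from step 5 with the substitution; state before step 5: counter=4 r=(0,3) succ=(0,2) retry=(0,0))
step 5 (t1 CAS): counter=4 r=(0,3) succ=(0,2) retry=(1,0)
step 6 (t1 CAS): counter=4 r=(0,3) succ=(0,2) retry=(2,0)
step 7 (t1 LOAD): counter=4 r=(4,3) succ=(0,2) retry=(2,0)
step 8 (t1 CAS): counter=5 r=(4,3) succ=(1,2) retry=(2,0)

counter=5 r=(4,3) succ=(1,2) retry=(2,0)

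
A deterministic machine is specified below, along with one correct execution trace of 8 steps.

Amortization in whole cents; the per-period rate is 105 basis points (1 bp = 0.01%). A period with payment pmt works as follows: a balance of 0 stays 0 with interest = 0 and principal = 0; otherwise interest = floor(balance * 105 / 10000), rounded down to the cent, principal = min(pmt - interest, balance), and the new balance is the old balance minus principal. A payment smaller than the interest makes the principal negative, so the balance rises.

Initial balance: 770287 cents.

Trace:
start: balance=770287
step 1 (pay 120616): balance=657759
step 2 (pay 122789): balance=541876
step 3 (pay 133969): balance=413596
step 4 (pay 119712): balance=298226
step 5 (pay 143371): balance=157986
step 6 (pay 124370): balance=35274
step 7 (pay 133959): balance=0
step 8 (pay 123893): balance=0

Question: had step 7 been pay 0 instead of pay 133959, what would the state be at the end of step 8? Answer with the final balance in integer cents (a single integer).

0

(re-executing from step 7 with the substitution; state before step 7: balance=35274)
step 7 (pay 0): balance=35644
step 8 (pay 123893): balance=0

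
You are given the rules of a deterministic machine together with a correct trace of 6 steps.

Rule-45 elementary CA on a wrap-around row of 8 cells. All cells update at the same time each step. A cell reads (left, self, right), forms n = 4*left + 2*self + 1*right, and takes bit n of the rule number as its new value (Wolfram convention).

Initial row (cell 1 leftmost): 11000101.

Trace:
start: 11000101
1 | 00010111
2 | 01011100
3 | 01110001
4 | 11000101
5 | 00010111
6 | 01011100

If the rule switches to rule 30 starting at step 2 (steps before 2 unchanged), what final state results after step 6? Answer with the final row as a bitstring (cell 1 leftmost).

11010111

(re-executing steps 2..6 under rule 30; state before step 2: 00010111)
2 | 10110100
3 | 10100111
4 | 00111100
5 | 01100010
6 | 11010111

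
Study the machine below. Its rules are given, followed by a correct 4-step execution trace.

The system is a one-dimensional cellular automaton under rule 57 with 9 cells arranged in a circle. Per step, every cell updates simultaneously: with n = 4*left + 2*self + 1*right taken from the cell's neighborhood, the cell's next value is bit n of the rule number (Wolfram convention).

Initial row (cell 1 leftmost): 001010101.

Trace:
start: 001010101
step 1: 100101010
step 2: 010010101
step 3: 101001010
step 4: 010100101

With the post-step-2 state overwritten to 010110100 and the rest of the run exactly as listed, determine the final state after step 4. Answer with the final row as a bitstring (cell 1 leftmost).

state after step 2 := 010110100
step 3: 001101011
step 4: 101010110

101010110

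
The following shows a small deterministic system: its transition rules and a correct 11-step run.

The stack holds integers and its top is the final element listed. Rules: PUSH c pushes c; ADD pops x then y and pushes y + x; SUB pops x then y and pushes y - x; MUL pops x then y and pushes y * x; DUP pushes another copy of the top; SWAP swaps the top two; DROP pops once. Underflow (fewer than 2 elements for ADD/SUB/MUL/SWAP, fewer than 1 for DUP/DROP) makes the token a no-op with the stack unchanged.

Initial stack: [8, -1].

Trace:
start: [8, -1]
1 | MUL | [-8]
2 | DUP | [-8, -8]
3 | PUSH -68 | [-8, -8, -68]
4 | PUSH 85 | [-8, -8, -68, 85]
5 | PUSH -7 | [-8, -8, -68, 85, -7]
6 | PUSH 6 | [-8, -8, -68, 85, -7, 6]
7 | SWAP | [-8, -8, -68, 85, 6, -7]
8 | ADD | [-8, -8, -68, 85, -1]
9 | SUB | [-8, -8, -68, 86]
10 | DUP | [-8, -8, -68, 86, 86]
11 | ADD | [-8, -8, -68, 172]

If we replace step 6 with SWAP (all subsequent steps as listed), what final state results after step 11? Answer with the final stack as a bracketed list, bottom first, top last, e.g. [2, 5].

[-8, -8, -292]

(re-executing from step 6 with the substitution; state before step 6: [-8, -8, -68, 85, -7])
6 | SWAP | [-8, -8, -68, -7, 85]
7 | SWAP | [-8, -8, -68, 85, -7]
8 | ADD | [-8, -8, -68, 78]
9 | SUB | [-8, -8, -146]
10 | DUP | [-8, -8, -146, -146]
11 | ADD | [-8, -8, -292]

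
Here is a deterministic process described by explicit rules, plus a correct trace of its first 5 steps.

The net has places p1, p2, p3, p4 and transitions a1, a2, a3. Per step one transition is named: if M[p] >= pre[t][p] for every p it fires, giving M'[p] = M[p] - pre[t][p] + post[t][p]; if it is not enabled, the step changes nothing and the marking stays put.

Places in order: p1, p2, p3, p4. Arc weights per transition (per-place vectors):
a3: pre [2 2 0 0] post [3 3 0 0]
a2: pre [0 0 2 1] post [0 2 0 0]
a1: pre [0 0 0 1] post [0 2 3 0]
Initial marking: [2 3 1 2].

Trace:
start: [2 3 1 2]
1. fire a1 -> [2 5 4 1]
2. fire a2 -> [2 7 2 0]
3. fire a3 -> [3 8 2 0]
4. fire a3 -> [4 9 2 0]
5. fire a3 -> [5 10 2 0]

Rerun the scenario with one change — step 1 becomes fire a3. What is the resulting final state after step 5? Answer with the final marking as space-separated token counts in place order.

6 7 1 2

(re-executing from step 1 with the substitution; state before step 1: [2 3 1 2])
1. fire a3 -> [3 4 1 2]
2. fire a2 -> [3 4 1 2]
3. fire a3 -> [4 5 1 2]
4. fire a3 -> [5 6 1 2]
5. fire a3 -> [6 7 1 2]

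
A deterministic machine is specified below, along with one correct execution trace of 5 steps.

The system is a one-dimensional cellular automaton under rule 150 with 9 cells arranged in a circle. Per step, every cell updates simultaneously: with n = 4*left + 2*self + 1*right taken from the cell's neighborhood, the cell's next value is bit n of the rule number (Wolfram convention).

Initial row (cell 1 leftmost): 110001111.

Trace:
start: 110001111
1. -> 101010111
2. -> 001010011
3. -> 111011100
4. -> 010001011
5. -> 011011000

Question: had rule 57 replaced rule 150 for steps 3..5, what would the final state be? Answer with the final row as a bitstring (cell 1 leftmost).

(re-executing steps 3..5 under rule 57; state before step 3: 001010011)
3. -> 100101010
4. -> 010010101
5. -> 101001010

101001010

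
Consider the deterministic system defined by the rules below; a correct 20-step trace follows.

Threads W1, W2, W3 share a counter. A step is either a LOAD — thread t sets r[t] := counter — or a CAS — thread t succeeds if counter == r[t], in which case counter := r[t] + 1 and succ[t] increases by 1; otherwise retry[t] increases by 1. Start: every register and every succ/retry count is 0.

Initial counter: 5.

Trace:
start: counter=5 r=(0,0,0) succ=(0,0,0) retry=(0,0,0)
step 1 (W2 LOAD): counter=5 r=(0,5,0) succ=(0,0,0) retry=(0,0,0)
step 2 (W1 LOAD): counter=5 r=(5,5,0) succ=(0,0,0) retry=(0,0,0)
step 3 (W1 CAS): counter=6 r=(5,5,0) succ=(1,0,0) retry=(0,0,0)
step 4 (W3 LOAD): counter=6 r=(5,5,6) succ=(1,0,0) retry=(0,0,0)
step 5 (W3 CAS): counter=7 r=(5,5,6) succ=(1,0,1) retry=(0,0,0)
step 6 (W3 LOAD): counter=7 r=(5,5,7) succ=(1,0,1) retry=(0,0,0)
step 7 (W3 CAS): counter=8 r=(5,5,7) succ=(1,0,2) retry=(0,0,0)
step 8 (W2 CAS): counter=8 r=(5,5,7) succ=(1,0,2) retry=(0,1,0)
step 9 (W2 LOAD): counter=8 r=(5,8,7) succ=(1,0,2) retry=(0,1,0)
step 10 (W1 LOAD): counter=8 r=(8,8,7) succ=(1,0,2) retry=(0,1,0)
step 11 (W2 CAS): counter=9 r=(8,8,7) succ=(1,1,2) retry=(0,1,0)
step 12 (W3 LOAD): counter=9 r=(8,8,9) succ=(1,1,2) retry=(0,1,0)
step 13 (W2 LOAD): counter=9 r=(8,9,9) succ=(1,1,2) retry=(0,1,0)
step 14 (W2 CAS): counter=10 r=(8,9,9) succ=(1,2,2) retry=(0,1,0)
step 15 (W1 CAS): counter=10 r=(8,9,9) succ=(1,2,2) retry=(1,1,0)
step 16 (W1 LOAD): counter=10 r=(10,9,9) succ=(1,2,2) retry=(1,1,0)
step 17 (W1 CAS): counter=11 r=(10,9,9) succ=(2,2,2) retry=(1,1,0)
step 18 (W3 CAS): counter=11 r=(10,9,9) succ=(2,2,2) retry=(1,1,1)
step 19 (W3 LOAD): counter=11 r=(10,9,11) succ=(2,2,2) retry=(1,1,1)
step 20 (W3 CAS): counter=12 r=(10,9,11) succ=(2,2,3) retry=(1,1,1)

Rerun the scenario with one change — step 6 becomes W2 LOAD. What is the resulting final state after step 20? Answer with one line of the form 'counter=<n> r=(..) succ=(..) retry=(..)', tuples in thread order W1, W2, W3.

counter=12 r=(10,9,11) succ=(2,3,2) retry=(1,0,2)

(re-executing from step 6 with the substitution; state before step 6: counter=7 r=(5,5,6) succ=(1,0,1) retry=(0,0,0))
step 6 (W2 LOAD): counter=7 r=(5,7,6) succ=(1,0,1) retry=(0,0,0)
step 7 (W3 CAS): counter=7 r=(5,7,6) succ=(1,0,1) retry=(0,0,1)
step 8 (W2 CAS): counter=8 r=(5,7,6) succ=(1,1,1) retry=(0,0,1)
step 9 (W2 LOAD): counter=8 r=(5,8,6) succ=(1,1,1) retry=(0,0,1)
step 10 (W1 LOAD): counter=8 r=(8,8,6) succ=(1,1,1) retry=(0,0,1)
step 11 (W2 CAS): counter=9 r=(8,8,6) succ=(1,2,1) retry=(0,0,1)
step 12 (W3 LOAD): counter=9 r=(8,8,9) succ=(1,2,1) retry=(0,0,1)
step 13 (W2 LOAD): counter=9 r=(8,9,9) succ=(1,2,1) retry=(0,0,1)
step 14 (W2 CAS): counter=10 r=(8,9,9) succ=(1,3,1) retry=(0,0,1)
step 15 (W1 CAS): counter=10 r=(8,9,9) succ=(1,3,1) retry=(1,0,1)
step 16 (W1 LOAD): counter=10 r=(10,9,9) succ=(1,3,1) retry=(1,0,1)
step 17 (W1 CAS): counter=11 r=(10,9,9) succ=(2,3,1) retry=(1,0,1)
step 18 (W3 CAS): counter=11 r=(10,9,9) succ=(2,3,1) retry=(1,0,2)
step 19 (W3 LOAD): counter=11 r=(10,9,11) succ=(2,3,1) retry=(1,0,2)
step 20 (W3 CAS): counter=12 r=(10,9,11) succ=(2,3,2) retry=(1,0,2)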